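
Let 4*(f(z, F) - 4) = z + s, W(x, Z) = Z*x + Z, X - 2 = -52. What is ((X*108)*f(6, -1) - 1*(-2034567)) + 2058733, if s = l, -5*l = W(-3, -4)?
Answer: 4065760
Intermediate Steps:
X = -50 (X = 2 - 52 = -50)
W(x, Z) = Z + Z*x
l = -8/5 (l = -(-4)*(1 - 3)/5 = -(-4)*(-2)/5 = -⅕*8 = -8/5 ≈ -1.6000)
s = -8/5 ≈ -1.6000
f(z, F) = 18/5 + z/4 (f(z, F) = 4 + (z - 8/5)/4 = 4 + (-8/5 + z)/4 = 4 + (-⅖ + z/4) = 18/5 + z/4)
((X*108)*f(6, -1) - 1*(-2034567)) + 2058733 = ((-50*108)*(18/5 + (¼)*6) - 1*(-2034567)) + 2058733 = (-5400*(18/5 + 3/2) + 2034567) + 2058733 = (-5400*51/10 + 2034567) + 2058733 = (-27540 + 2034567) + 2058733 = 2007027 + 2058733 = 4065760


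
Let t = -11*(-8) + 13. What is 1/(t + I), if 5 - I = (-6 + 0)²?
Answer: 1/70 ≈ 0.014286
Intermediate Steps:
I = -31 (I = 5 - (-6 + 0)² = 5 - 1*(-6)² = 5 - 1*36 = 5 - 36 = -31)
t = 101 (t = 88 + 13 = 101)
1/(t + I) = 1/(101 - 31) = 1/70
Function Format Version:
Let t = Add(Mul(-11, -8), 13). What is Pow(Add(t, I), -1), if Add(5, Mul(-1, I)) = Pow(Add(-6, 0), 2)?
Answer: Rational(1, 70) ≈ 0.014286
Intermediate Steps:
I = -31 (I = Add(5, Mul(-1, Pow(Add(-6, 0), 2))) = Add(5, Mul(-1, Pow(-6, 2))) = Add(5, Mul(-1, 36)) = Add(5, -36) = -31)
t = 101 (t = Add(88, 13) = 101)
Pow(Add(t, I), -1) = Pow(Add(101, -31), -1) = Pow(70, -1) = Rational(1, 70)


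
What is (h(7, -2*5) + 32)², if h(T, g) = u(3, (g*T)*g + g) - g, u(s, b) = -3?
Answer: 1521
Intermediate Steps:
h(T, g) = -3 - g
(h(7, -2*5) + 32)² = ((-3 - (-2)*5) + 32)² = ((-3 - 1*(-10)) + 32)² = ((-3 + 10) + 32)² = (7 + 32)² = 39² = 1521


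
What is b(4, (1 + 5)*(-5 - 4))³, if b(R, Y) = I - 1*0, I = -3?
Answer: -27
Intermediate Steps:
b(R, Y) = -3 (b(R, Y) = -3 - 1*0 = -3 + 0 = -3)
b(4, (1 + 5)*(-5 - 4))³ = (-3)³ = -27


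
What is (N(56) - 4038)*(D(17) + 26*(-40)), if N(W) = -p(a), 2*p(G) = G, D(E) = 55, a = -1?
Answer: 7953875/2 ≈ 3.9769e+6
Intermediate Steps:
p(G) = G/2
N(W) = ½ (N(W) = -(-1)/2 = -1*(-½) = ½)
(N(56) - 4038)*(D(17) + 26*(-40)) = (½ - 4038)*(55 + 26*(-40)) = -8075*(55 - 1040)/2 = -8075/2*(-985) = 7953875/2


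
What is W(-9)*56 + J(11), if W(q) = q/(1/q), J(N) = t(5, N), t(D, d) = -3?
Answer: 4533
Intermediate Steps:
J(N) = -3
W(q) = q**2 (W(q) = q*q = q**2)
W(-9)*56 + J(11) = (-9)**2*56 - 3 = 81*56 - 3 = 4536 - 3 = 4533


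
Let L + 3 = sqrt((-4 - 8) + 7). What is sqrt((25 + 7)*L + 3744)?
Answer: 4*sqrt(228 + 2*I*sqrt(5)) ≈ 60.402 + 0.59232*I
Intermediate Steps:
L = -3 + I*sqrt(5) (L = -3 + sqrt((-4 - 8) + 7) = -3 + sqrt(-12 + 7) = -3 + sqrt(-5) = -3 + I*sqrt(5) ≈ -3.0 + 2.2361*I)
sqrt((25 + 7)*L + 3744) = sqrt((25 + 7)*(-3 + I*sqrt(5)) + 3744) = sqrt(32*(-3 + I*sqrt(5)) + 3744) = sqrt((-96 + 32*I*sqrt(5)) + 3744) = sqrt(3648 + 32*I*sqrt(5))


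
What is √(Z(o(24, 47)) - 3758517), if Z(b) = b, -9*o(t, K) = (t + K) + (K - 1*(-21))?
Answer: 2*I*√8456698/3 ≈ 1938.7*I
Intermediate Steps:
o(t, K) = -7/3 - 2*K/9 - t/9 (o(t, K) = -((t + K) + (K - 1*(-21)))/9 = -((K + t) + (K + 21))/9 = -((K + t) + (21 + K))/9 = -(21 + t + 2*K)/9 = -7/3 - 2*K/9 - t/9)
√(Z(o(24, 47)) - 3758517) = √((-7/3 - 2/9*47 - ⅑*24) - 3758517) = √((-7/3 - 94/9 - 8/3) - 3758517) = √(-139/9 - 3758517) = √(-33826792/9) = 2*I*√8456698/3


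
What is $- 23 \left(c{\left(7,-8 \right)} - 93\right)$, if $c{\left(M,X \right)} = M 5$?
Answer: $1334$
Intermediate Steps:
$c{\left(M,X \right)} = 5 M$
$- 23 \left(c{\left(7,-8 \right)} - 93\right) = - 23 \left(5 \cdot 7 - 93\right) = - 23 \left(35 - 93\right) = \left(-23\right) \left(-58\right) = 1334$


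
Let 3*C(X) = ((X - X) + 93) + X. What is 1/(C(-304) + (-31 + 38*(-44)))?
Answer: -3/5320 ≈ -0.00056391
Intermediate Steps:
C(X) = 31 + X/3 (C(X) = (((X - X) + 93) + X)/3 = ((0 + 93) + X)/3 = (93 + X)/3 = 31 + X/3)
1/(C(-304) + (-31 + 38*(-44))) = 1/((31 + (⅓)*(-304)) + (-31 + 38*(-44))) = 1/((31 - 304/3) + (-31 - 1672)) = 1/(-211/3 - 1703) = 1/(-5320/3) = -3/5320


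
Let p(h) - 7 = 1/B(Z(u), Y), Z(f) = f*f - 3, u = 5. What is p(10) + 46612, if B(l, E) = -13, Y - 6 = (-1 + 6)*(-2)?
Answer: 606046/13 ≈ 46619.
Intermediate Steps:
Y = -4 (Y = 6 + (-1 + 6)*(-2) = 6 + 5*(-2) = 6 - 10 = -4)
Z(f) = -3 + f² (Z(f) = f² - 3 = -3 + f²)
p(h) = 90/13 (p(h) = 7 + 1/(-13) = 7 - 1/13 = 90/13)
p(10) + 46612 = 90/13 + 46612 = 606046/13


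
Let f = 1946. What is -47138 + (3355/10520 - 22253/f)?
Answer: -13789041967/292456 ≈ -47149.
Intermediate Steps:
-47138 + (3355/10520 - 22253/f) = -47138 + (3355/10520 - 22253/1946) = -47138 + (3355*(1/10520) - 22253*1/1946) = -47138 + (671/2104 - 3179/278) = -47138 - 3251039/292456 = -13789041967/292456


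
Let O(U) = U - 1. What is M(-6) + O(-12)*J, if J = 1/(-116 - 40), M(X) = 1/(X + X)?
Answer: 0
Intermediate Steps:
M(X) = 1/(2*X)
O(U) = -1 + U
J = -1/156 (J = 1/(-156) = -1/156 ≈ -0.0064103)
M(-6) + O(-12)*J = (1/2)/(-6) + (-1 - 12)*(-1/156) = (1/2)*(-1/6) - 13*(-1/156) = -1/12 + 1/12 = 0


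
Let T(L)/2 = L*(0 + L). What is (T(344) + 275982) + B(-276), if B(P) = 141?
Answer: 512795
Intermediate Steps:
T(L) = 2*L² (T(L) = 2*(L*(0 + L)) = 2*(L*L) = 2*L²)
(T(344) + 275982) + B(-276) = (2*344² + 275982) + 141 = (2*118336 + 275982) + 141 = (236672 + 275982) + 141 = 512654 + 141 = 512795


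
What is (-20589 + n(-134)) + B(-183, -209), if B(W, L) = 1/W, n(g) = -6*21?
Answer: -3790846/183 ≈ -20715.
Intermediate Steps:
n(g) = -126
(-20589 + n(-134)) + B(-183, -209) = (-20589 - 126) + 1/(-183) = -20715 - 1/183 = -3790846/183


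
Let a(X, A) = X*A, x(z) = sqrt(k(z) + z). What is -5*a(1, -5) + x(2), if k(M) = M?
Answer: 27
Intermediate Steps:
x(z) = sqrt(2)*sqrt(z) (x(z) = sqrt(z + z) = sqrt(2*z) = sqrt(2)*sqrt(z))
a(X, A) = A*X
-5*a(1, -5) + x(2) = -(-25) + sqrt(2)*sqrt(2) = -5*(-5) + 2 = 25 + 2 = 27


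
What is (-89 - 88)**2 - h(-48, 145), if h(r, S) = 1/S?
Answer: 4542704/145 ≈ 31329.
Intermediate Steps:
(-89 - 88)**2 - h(-48, 145) = (-89 - 88)**2 - 1/145 = (-177)**2 - 1*1/145 = 31329 - 1/145 = 4542704/145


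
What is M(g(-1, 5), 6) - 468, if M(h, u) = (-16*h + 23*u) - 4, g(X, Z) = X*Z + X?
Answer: -238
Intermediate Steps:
g(X, Z) = X + X*Z
M(h, u) = -4 - 16*h + 23*u
M(g(-1, 5), 6) - 468 = (-4 - (-16)*(1 + 5) + 23*6) - 468 = (-4 - (-16)*6 + 138) - 468 = (-4 - 16*(-6) + 138) - 468 = (-4 + 96 + 138) - 468 = 230 - 468 = -238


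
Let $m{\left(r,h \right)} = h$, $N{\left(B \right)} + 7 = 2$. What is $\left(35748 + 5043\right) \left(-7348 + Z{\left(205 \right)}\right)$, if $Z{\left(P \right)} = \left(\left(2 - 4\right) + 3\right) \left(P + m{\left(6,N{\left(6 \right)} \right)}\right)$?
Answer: $-291574068$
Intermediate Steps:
$N{\left(B \right)} = -5$ ($N{\left(B \right)} = -7 + 2 = -5$)
$Z{\left(P \right)} = -5 + P$ ($Z{\left(P \right)} = \left(\left(2 - 4\right) + 3\right) \left(P - 5\right) = \left(-2 + 3\right) \left(-5 + P\right) = 1 \left(-5 + P\right) = -5 + P$)
$\left(35748 + 5043\right) \left(-7348 + Z{\left(205 \right)}\right) = \left(35748 + 5043\right) \left(-7348 + \left(-5 + 205\right)\right) = 40791 \left(-7348 + 200\right) = 40791 \left(-7148\right) = -291574068$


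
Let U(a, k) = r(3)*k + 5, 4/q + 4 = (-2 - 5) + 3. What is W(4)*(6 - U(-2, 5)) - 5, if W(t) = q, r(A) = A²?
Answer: 17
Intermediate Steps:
q = -½ (q = 4/(-4 + ((-2 - 5) + 3)) = 4/(-4 + (-7 + 3)) = 4/(-4 - 4) = 4/(-8) = 4*(-⅛) = -½ ≈ -0.50000)
U(a, k) = 5 + 9*k (U(a, k) = 3²*k + 5 = 9*k + 5 = 5 + 9*k)
W(t) = -½
W(4)*(6 - U(-2, 5)) - 5 = -(6 - (5 + 9*5))/2 - 5 = -(6 - (5 + 45))/2 - 5 = -(6 - 1*50)/2 - 5 = -(6 - 50)/2 - 5 = -½*(-44) - 5 = 22 - 5 = 17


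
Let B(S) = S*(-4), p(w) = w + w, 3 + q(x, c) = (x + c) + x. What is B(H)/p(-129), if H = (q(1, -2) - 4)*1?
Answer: -14/129 ≈ -0.10853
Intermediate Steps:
q(x, c) = -3 + c + 2*x (q(x, c) = -3 + ((x + c) + x) = -3 + ((c + x) + x) = -3 + (c + 2*x) = -3 + c + 2*x)
H = -7 (H = ((-3 - 2 + 2*1) - 4)*1 = ((-3 - 2 + 2) - 4)*1 = (-3 - 4)*1 = -7*1 = -7)
p(w) = 2*w
B(S) = -4*S
B(H)/p(-129) = (-4*(-7))/((2*(-129))) = 28/(-258) = 28*(-1/258) = -14/129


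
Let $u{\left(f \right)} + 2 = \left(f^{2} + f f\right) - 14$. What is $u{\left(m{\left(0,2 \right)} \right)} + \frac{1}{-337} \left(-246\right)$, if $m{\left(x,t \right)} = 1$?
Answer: $- \frac{4472}{337} \approx -13.27$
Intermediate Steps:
$u{\left(f \right)} = -16 + 2 f^{2}$ ($u{\left(f \right)} = -2 - \left(14 - f^{2} - f f\right) = -2 + \left(\left(f^{2} + f^{2}\right) - 14\right) = -2 + \left(2 f^{2} - 14\right) = -2 + \left(-14 + 2 f^{2}\right) = -16 + 2 f^{2}$)
$u{\left(m{\left(0,2 \right)} \right)} + \frac{1}{-337} \left(-246\right) = \left(-16 + 2 \cdot 1^{2}\right) + \frac{1}{-337} \left(-246\right) = \left(-16 + 2 \cdot 1\right) - - \frac{246}{337} = \left(-16 + 2\right) + \frac{246}{337} = -14 + \frac{246}{337} = - \frac{4472}{337}$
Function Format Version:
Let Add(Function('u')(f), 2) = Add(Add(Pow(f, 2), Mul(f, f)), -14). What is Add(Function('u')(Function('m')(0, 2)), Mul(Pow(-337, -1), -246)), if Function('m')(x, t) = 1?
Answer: Rational(-4472, 337) ≈ -13.270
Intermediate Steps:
Function('u')(f) = Add(-16, Mul(2, Pow(f, 2))) (Function('u')(f) = Add(-2, Add(Add(Pow(f, 2), Mul(f, f)), -14)) = Add(-2, Add(Add(Pow(f, 2), Pow(f, 2)), -14)) = Add(-2, Add(Mul(2, Pow(f, 2)), -14)) = Add(-2, Add(-14, Mul(2, Pow(f, 2)))) = Add(-16, Mul(2, Pow(f, 2))))
Add(Function('u')(Function('m')(0, 2)), Mul(Pow(-337, -1), -246)) = Add(Add(-16, Mul(2, Pow(1, 2))), Mul(Pow(-337, -1), -246)) = Add(Add(-16, Mul(2, 1)), Mul(Rational(-1, 337), -246)) = Add(Add(-16, 2), Rational(246, 337)) = Add(-14, Rational(246, 337)) = Rational(-4472, 337)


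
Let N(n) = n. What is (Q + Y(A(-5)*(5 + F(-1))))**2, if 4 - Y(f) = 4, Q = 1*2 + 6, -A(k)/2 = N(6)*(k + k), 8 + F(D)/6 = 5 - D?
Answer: 64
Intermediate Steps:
F(D) = -18 - 6*D (F(D) = -48 + 6*(5 - D) = -48 + (30 - 6*D) = -18 - 6*D)
A(k) = -24*k (A(k) = -12*(k + k) = -12*2*k = -24*k)
Q = 8 (Q = 2 + 6 = 8)
Y(f) = 0 (Y(f) = 4 - 1*4 = 4 - 4 = 0)
(Q + Y(A(-5)*(5 + F(-1))))**2 = (8 + 0)**2 = 8**2 = 64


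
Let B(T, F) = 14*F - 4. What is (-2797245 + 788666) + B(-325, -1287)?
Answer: -2026601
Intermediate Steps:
B(T, F) = -4 + 14*F
(-2797245 + 788666) + B(-325, -1287) = (-2797245 + 788666) + (-4 + 14*(-1287)) = -2008579 + (-4 - 18018) = -2008579 - 18022 = -2026601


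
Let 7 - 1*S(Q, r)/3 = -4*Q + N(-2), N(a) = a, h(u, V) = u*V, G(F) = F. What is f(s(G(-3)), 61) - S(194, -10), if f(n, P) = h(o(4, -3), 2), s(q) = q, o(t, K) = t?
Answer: -2347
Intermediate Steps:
h(u, V) = V*u
f(n, P) = 8 (f(n, P) = 2*4 = 8)
S(Q, r) = 27 + 12*Q (S(Q, r) = 21 - 3*(-4*Q - 2) = 21 - 3*(-2 - 4*Q) = 21 + (6 + 12*Q) = 27 + 12*Q)
f(s(G(-3)), 61) - S(194, -10) = 8 - (27 + 12*194) = 8 - (27 + 2328) = 8 - 1*2355 = 8 - 2355 = -2347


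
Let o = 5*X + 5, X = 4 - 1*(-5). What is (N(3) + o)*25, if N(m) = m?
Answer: 1325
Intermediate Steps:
X = 9 (X = 4 + 5 = 9)
o = 50 (o = 5*9 + 5 = 45 + 5 = 50)
(N(3) + o)*25 = (3 + 50)*25 = 53*25 = 1325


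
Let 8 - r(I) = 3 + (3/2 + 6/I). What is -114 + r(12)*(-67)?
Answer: -315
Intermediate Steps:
r(I) = 7/2 - 6/I (r(I) = 8 - (3 + (3/2 + 6/I)) = 8 - (9/2 + 6/I) = 8 + (-9/2 - 6/I) = 7/2 - 6/I)
-114 + r(12)*(-67) = -114 + (7/2 - 6/12)*(-67) = -114 + (7/2 - 6*1/12)*(-67) = -114 + (7/2 - ½)*(-67) = -114 + 3*(-67) = -114 - 201 = -315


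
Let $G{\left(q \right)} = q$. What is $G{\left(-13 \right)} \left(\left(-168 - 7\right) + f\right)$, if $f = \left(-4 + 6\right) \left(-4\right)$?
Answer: $2379$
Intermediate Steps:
$f = -8$ ($f = 2 \left(-4\right) = -8$)
$G{\left(-13 \right)} \left(\left(-168 - 7\right) + f\right) = - 13 \left(\left(-168 - 7\right) - 8\right) = - 13 \left(-175 - 8\right) = \left(-13\right) \left(-183\right) = 2379$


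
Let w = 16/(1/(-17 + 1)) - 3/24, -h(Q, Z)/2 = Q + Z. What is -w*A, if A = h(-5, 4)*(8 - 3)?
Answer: 10245/4 ≈ 2561.3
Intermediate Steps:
h(Q, Z) = -2*Q - 2*Z (h(Q, Z) = -2*(Q + Z) = -2*Q - 2*Z)
w = -2049/8 (w = 16/(1/(-16)) - 3*1/24 = 16/(-1/16) - ⅛ = 16*(-16) - ⅛ = -256 - ⅛ = -2049/8 ≈ -256.13)
A = 10 (A = (-2*(-5) - 2*4)*(8 - 3) = (10 - 8)*5 = 2*5 = 10)
-w*A = -(-2049)*10/8 = -1*(-10245/4) = 10245/4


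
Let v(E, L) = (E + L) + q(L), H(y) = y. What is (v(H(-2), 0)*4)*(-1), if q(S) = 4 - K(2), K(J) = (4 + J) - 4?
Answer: 0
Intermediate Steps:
K(J) = J
q(S) = 2 (q(S) = 4 - 1*2 = 4 - 2 = 2)
v(E, L) = 2 + E + L (v(E, L) = (E + L) + 2 = 2 + E + L)
(v(H(-2), 0)*4)*(-1) = ((2 - 2 + 0)*4)*(-1) = (0*4)*(-1) = 0*(-1) = 0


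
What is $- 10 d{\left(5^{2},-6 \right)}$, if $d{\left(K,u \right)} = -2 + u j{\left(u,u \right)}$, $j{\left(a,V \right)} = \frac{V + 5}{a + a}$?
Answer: $25$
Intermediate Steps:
$j{\left(a,V \right)} = \frac{5 + V}{2 a}$
$d{\left(K,u \right)} = \frac{1}{2} + \frac{u}{2}$ ($d{\left(K,u \right)} = -2 + u \frac{5 + u}{2 u} = -2 + \left(\frac{5}{2} + \frac{u}{2}\right) = \frac{1}{2} + \frac{u}{2}$)
$- 10 d{\left(5^{2},-6 \right)} = - 10 \left(\frac{1}{2} + \frac{1}{2} \left(-6\right)\right) = - 10 \left(\frac{1}{2} - 3\right) = \left(-10\right) \left(- \frac{5}{2}\right) = 25$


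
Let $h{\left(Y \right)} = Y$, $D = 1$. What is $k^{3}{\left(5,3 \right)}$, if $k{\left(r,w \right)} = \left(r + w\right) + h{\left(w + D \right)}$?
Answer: $1728$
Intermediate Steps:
$k{\left(r,w \right)} = 1 + r + 2 w$ ($k{\left(r,w \right)} = \left(r + w\right) + \left(w + 1\right) = \left(r + w\right) + \left(1 + w\right) = 1 + r + 2 w$)
$k^{3}{\left(5,3 \right)} = \left(1 + 5 + 2 \cdot 3\right)^{3} = \left(1 + 5 + 6\right)^{3} = 12^{3} = 1728$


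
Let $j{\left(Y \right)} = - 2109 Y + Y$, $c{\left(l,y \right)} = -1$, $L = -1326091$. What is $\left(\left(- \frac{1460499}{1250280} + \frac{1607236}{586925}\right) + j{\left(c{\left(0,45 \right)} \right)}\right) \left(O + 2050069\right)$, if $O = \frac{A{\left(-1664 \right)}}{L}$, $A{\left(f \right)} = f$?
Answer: $\frac{7193989970153081265340679}{1663440818269400} \approx 4.3248 \cdot 10^{9}$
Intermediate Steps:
$j{\left(Y \right)} = - 2108 Y$
$O = \frac{128}{102007}$ ($O = - \frac{1664}{-1326091} = \left(-1664\right) \left(- \frac{1}{1326091}\right) = \frac{128}{102007} \approx 0.0012548$)
$\left(\left(- \frac{1460499}{1250280} + \frac{1607236}{586925}\right) + j{\left(c{\left(0,45 \right)} \right)}\right) \left(O + 2050069\right) = \left(\left(- \frac{1460499}{1250280} + \frac{1607236}{586925}\right) - -2108\right) \left(\frac{128}{102007} + 2050069\right) = \left(\left(\left(-1460499\right) \frac{1}{1250280} + 1607236 \cdot \frac{1}{586925}\right) + 2108\right) \frac{209121388611}{102007} = \left(\left(- \frac{486833}{416760} + \frac{1607236}{586925}\right) + 2108\right) \frac{209121388611}{102007} = \left(\frac{76819443367}{48921372600} + 2108\right) \frac{209121388611}{102007} = \frac{103203072884167}{48921372600} \cdot \frac{209121388611}{102007} = \frac{7193989970153081265340679}{1663440818269400}$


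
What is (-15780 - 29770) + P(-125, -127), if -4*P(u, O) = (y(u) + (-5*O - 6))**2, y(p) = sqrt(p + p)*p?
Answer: 3328409/4 + 393125*I*sqrt(10)/2 ≈ 8.321e+5 + 6.2159e+5*I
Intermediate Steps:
y(p) = sqrt(2)*p**(3/2) (y(p) = sqrt(2*p)*p = (sqrt(2)*sqrt(p))*p = sqrt(2)*p**(3/2))
P(u, O) = -(-6 - 5*O + sqrt(2)*u**(3/2))**2/4 (P(u, O) = -(sqrt(2)*u**(3/2) + (-5*O - 6))**2/4 = -(sqrt(2)*u**(3/2) + (-6 - 5*O))**2/4 = -(-6 - 5*O + sqrt(2)*u**(3/2))**2/4)
(-15780 - 29770) + P(-125, -127) = (-15780 - 29770) - (6 + 5*(-127) - sqrt(2)*(-125)**(3/2))**2/4 = -45550 - (6 - 635 - sqrt(2)*(-625*I*sqrt(5)))**2/4 = -45550 - (6 - 635 + 625*I*sqrt(10))**2/4 = -45550 - (-629 + 625*I*sqrt(10))**2/4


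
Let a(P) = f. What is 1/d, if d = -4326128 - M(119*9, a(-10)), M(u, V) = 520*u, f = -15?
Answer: -1/4883048 ≈ -2.0479e-7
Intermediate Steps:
a(P) = -15
d = -4883048 (d = -4326128 - 520*119*9 = -4326128 - 520*1071 = -4326128 - 1*556920 = -4326128 - 556920 = -4883048)
1/d = 1/(-4883048) = -1/4883048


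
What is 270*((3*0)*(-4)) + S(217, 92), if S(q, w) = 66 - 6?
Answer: 60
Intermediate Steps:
S(q, w) = 60
270*((3*0)*(-4)) + S(217, 92) = 270*((3*0)*(-4)) + 60 = 270*(0*(-4)) + 60 = 270*0 + 60 = 0 + 60 = 60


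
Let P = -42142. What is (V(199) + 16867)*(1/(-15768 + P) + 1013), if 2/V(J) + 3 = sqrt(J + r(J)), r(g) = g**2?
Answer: 39371839440917687/2304296810 + 117325658*sqrt(398)/230429681 ≈ 1.7086e+7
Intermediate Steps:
V(J) = 2/(-3 + sqrt(J + J**2))
(V(199) + 16867)*(1/(-15768 + P) + 1013) = (2/(-3 + sqrt(199*(1 + 199))) + 16867)*(1/(-15768 - 42142) + 1013) = (2/(-3 + sqrt(199*200)) + 16867)*(1/(-57910) + 1013) = (2/(-3 + sqrt(39800)) + 16867)*(-1/57910 + 1013) = (2/(-3 + 10*sqrt(398)) + 16867)*(58662829/57910) = (16867 + 2/(-3 + 10*sqrt(398)))*(58662829/57910) = 989465936743/57910 + 58662829/(28955*(-3 + 10*sqrt(398)))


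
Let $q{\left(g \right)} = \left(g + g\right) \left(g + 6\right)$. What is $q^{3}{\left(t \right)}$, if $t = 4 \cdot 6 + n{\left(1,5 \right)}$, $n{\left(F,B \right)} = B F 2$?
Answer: $20123648000$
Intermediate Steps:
$n{\left(F,B \right)} = 2 B F$
$t = 34$ ($t = 4 \cdot 6 + 2 \cdot 5 \cdot 1 = 24 + 10 = 34$)
$q{\left(g \right)} = 2 g \left(6 + g\right)$
$q^{3}{\left(t \right)} = \left(2 \cdot 34 \left(6 + 34\right)\right)^{3} = \left(2 \cdot 34 \cdot 40\right)^{3} = 2720^{3} = 20123648000$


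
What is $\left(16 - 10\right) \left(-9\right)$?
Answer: $-54$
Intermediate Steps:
$\left(16 - 10\right) \left(-9\right) = 6 \left(-9\right) = -54$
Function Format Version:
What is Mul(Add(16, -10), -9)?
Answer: -54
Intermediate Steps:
Mul(Add(16, -10), -9) = Mul(6, -9) = -54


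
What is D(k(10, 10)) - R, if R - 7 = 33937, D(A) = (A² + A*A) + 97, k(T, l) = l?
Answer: -33647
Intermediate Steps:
D(A) = 97 + 2*A² (D(A) = (A² + A²) + 97 = 2*A² + 97 = 97 + 2*A²)
R = 33944 (R = 7 + 33937 = 33944)
D(k(10, 10)) - R = (97 + 2*10²) - 1*33944 = (97 + 2*100) - 33944 = (97 + 200) - 33944 = 297 - 33944 = -33647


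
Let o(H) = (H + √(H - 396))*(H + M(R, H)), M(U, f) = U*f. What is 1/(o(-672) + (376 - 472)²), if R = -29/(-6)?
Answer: 1721/4560072226 + 245*I*√267/218883466848 ≈ 3.7741e-7 + 1.829e-8*I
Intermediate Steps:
R = 29/6 (R = -29*(-⅙) = 29/6 ≈ 4.8333)
o(H) = 35*H*(H + √(-396 + H))/6 (o(H) = (H + √(H - 396))*(H + 29*H/6) = (H + √(-396 + H))*(35*H/6) = 35*H*(H + √(-396 + H))/6)
1/(o(-672) + (376 - 472)²) = 1/((35/6)*(-672)*(-672 + √(-396 - 672)) + (376 - 472)²) = 1/((35/6)*(-672)*(-672 + √(-1068)) + (-96)²) = 1/((35/6)*(-672)*(-672 + 2*I*√267) + 9216) = 1/((2634240 - 7840*I*√267) + 9216) = 1/(2643456 - 7840*I*√267)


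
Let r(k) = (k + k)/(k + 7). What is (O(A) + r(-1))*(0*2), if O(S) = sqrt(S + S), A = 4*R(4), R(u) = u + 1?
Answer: 0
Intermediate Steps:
r(k) = 2*k/(7 + k) (r(k) = (2*k)/(7 + k) = 2*k/(7 + k))
R(u) = 1 + u
A = 20 (A = 4*(1 + 4) = 4*5 = 20)
O(S) = sqrt(2)*sqrt(S) (O(S) = sqrt(2*S) = sqrt(2)*sqrt(S))
(O(A) + r(-1))*(0*2) = (sqrt(2)*sqrt(20) + 2*(-1)/(7 - 1))*(0*2) = (sqrt(2)*(2*sqrt(5)) + 2*(-1)/6)*0 = (2*sqrt(10) + 2*(-1)*(1/6))*0 = (2*sqrt(10) - 1/3)*0 = (-1/3 + 2*sqrt(10))*0 = 0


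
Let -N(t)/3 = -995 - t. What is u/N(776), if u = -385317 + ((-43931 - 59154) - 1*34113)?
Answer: -74645/759 ≈ -98.347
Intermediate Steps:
N(t) = 2985 + 3*t (N(t) = -3*(-995 - t) = 2985 + 3*t)
u = -522515 (u = -385317 + (-103085 - 34113) = -385317 - 137198 = -522515)
u/N(776) = -522515/(2985 + 3*776) = -522515/(2985 + 2328) = -522515/5313 = -522515*1/5313 = -74645/759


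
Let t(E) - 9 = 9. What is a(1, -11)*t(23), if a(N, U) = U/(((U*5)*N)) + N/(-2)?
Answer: -27/5 ≈ -5.4000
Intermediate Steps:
t(E) = 18 (t(E) = 9 + 9 = 18)
a(N, U) = -N/2 + 1/(5*N) (a(N, U) = U/(((5*U)*N)) + N*(-1/2) = U/((5*N*U)) - N/2 = U*(1/(5*N*U)) - N/2 = 1/(5*N) - N/2 = -N/2 + 1/(5*N))
a(1, -11)*t(23) = (-1/2*1 + (1/5)/1)*18 = (-1/2 + (1/5)*1)*18 = (-1/2 + 1/5)*18 = -3/10*18 = -27/5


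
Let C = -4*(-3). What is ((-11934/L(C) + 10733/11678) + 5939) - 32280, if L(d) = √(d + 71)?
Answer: -307599465/11678 - 11934*√83/83 ≈ -27650.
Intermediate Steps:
C = 12
L(d) = √(71 + d)
((-11934/L(C) + 10733/11678) + 5939) - 32280 = ((-11934/√(71 + 12) + 10733/11678) + 5939) - 32280 = ((-11934*√83/83 + 10733*(1/11678)) + 5939) - 32280 = ((-11934*√83/83 + 10733/11678) + 5939) - 32280 = ((10733/11678 - 11934*√83/83) + 5939) - 32280 = (69366375/11678 - 11934*√83/83) - 32280 = -307599465/11678 - 11934*√83/83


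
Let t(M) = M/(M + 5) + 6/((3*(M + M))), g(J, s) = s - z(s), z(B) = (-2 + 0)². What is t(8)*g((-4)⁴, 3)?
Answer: -77/104 ≈ -0.74039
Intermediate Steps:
z(B) = 4 (z(B) = (-2)² = 4)
g(J, s) = -4 + s (g(J, s) = s - 1*4 = s - 4 = -4 + s)
t(M) = 1/M + M/(5 + M) (t(M) = M/(5 + M) + 6/((3*(2*M))) = M/(5 + M) + 6/((6*M)) = M/(5 + M) + 6*(1/(6*M)) = M/(5 + M) + 1/M = 1/M + M/(5 + M))
t(8)*g((-4)⁴, 3) = ((5 + 8 + 8²)/(8*(5 + 8)))*(-4 + 3) = ((⅛)*(5 + 8 + 64)/13)*(-1) = ((⅛)*(1/13)*77)*(-1) = (77/104)*(-1) = -77/104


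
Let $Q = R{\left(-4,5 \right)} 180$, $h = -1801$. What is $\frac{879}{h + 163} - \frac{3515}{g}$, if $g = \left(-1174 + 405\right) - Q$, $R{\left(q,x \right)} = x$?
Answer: $\frac{1430173}{911274} \approx 1.5694$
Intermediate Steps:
$Q = 900$ ($Q = 5 \cdot 180 = 900$)
$g = -1669$ ($g = \left(-1174 + 405\right) - 900 = -769 - 900 = -1669$)
$\frac{879}{h + 163} - \frac{3515}{g} = \frac{879}{-1801 + 163} - \frac{3515}{-1669} = \frac{879}{-1638} - - \frac{3515}{1669} = 879 \left(- \frac{1}{1638}\right) + \frac{3515}{1669} = - \frac{293}{546} + \frac{3515}{1669} = \frac{1430173}{911274}$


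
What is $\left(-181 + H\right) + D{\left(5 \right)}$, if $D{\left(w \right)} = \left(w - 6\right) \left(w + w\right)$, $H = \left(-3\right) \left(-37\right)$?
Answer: $-80$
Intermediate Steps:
$H = 111$
$D{\left(w \right)} = 2 w \left(-6 + w\right)$ ($D{\left(w \right)} = \left(-6 + w\right) 2 w = 2 w \left(-6 + w\right)$)
$\left(-181 + H\right) + D{\left(5 \right)} = \left(-181 + 111\right) + 2 \cdot 5 \left(-6 + 5\right) = -70 + 2 \cdot 5 \left(-1\right) = -70 - 10 = -80$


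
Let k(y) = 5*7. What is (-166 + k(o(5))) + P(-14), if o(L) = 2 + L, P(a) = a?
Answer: -145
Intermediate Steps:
k(y) = 35
(-166 + k(o(5))) + P(-14) = (-166 + 35) - 14 = -131 - 14 = -145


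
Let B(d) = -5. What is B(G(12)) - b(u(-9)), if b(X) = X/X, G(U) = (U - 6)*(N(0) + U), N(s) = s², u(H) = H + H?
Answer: -6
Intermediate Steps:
u(H) = 2*H
G(U) = U*(-6 + U) (G(U) = (U - 6)*(0² + U) = (-6 + U)*(0 + U) = (-6 + U)*U = U*(-6 + U))
b(X) = 1
B(G(12)) - b(u(-9)) = -5 - 1*1 = -5 - 1 = -6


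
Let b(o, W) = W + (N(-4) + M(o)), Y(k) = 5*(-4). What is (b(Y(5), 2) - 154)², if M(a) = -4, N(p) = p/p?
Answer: 24025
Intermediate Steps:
N(p) = 1
Y(k) = -20
b(o, W) = -3 + W (b(o, W) = W + (1 - 4) = W - 3 = -3 + W)
(b(Y(5), 2) - 154)² = ((-3 + 2) - 154)² = (-1 - 154)² = (-155)² = 24025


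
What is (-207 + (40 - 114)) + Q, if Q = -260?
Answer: -541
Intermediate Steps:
(-207 + (40 - 114)) + Q = (-207 + (40 - 114)) - 260 = (-207 - 74) - 260 = -281 - 260 = -541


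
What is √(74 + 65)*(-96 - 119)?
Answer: -215*√139 ≈ -2534.8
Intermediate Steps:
√(74 + 65)*(-96 - 119) = √139*(-215) = -215*√139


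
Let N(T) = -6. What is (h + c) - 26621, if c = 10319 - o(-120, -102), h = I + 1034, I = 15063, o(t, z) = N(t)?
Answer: -199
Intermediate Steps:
o(t, z) = -6
h = 16097 (h = 15063 + 1034 = 16097)
c = 10325 (c = 10319 - 1*(-6) = 10319 + 6 = 10325)
(h + c) - 26621 = (16097 + 10325) - 26621 = 26422 - 26621 = -199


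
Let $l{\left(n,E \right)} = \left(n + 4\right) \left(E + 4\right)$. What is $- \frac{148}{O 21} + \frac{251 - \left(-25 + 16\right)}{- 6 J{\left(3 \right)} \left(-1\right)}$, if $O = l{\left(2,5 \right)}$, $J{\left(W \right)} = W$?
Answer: $\frac{8116}{567} \approx 14.314$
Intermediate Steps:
$l{\left(n,E \right)} = \left(4 + E\right) \left(4 + n\right)$ ($l{\left(n,E \right)} = \left(4 + n\right) \left(4 + E\right) = \left(4 + E\right) \left(4 + n\right)$)
$O = 54$ ($O = 16 + 4 \cdot 5 + 4 \cdot 2 + 5 \cdot 2 = 16 + 20 + 8 + 10 = 54$)
$- \frac{148}{O 21} + \frac{251 - \left(-25 + 16\right)}{- 6 J{\left(3 \right)} \left(-1\right)} = - \frac{148}{54 \cdot 21} + \frac{251 - \left(-25 + 16\right)}{\left(-6\right) 3 \left(-1\right)} = - \frac{148}{1134} + \frac{251 - -9}{\left(-18\right) \left(-1\right)} = \left(-148\right) \frac{1}{1134} + \frac{251 + 9}{18} = - \frac{74}{567} + 260 \cdot \frac{1}{18} = - \frac{74}{567} + \frac{130}{9} = \frac{8116}{567}$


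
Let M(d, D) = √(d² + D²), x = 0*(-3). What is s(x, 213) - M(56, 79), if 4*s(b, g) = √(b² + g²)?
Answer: 213/4 - √9377 ≈ -43.585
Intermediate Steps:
x = 0
s(b, g) = √(b² + g²)/4
M(d, D) = √(D² + d²)
s(x, 213) - M(56, 79) = √(0² + 213²)/4 - √(79² + 56²) = √(0 + 45369)/4 - √(6241 + 3136) = √45369/4 - √9377 = (¼)*213 - √9377 = 213/4 - √9377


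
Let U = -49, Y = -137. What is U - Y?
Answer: 88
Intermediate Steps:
U - Y = -49 - 1*(-137) = -49 + 137 = 88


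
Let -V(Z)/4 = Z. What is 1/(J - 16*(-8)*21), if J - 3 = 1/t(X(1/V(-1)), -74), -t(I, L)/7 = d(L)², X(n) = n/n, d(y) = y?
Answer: 38332/103151411 ≈ 0.00037161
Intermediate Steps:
V(Z) = -4*Z
X(n) = 1
t(I, L) = -7*L²
J = 114995/38332 (J = 3 + 1/(-7*(-74)²) = 3 + 1/(-7*5476) = 3 + 1/(-38332) = 3 - 1/38332 = 114995/38332 ≈ 3.0000)
1/(J - 16*(-8)*21) = 1/(114995/38332 - 16*(-8)*21) = 1/(114995/38332 + 128*21) = 1/(114995/38332 + 2688) = 1/(103151411/38332) = 38332/103151411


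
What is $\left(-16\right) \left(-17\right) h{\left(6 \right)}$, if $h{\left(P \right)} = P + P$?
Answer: $3264$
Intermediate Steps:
$h{\left(P \right)} = 2 P$
$\left(-16\right) \left(-17\right) h{\left(6 \right)} = \left(-16\right) \left(-17\right) 2 \cdot 6 = 272 \cdot 12 = 3264$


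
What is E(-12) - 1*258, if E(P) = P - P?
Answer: -258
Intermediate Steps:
E(P) = 0
E(-12) - 1*258 = 0 - 1*258 = 0 - 258 = -258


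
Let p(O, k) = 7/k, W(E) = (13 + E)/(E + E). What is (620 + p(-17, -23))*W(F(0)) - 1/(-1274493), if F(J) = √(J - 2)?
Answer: 18165348775/58626678 - 185289*I*√2/92 ≈ 309.85 - 2848.2*I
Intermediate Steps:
F(J) = √(-2 + J)
W(E) = (13 + E)/(2*E) (W(E) = (13 + E)/((2*E)) = (13 + E)*(1/(2*E)) = (13 + E)/(2*E))
(620 + p(-17, -23))*W(F(0)) - 1/(-1274493) = (620 + 7/(-23))*((13 + √(-2 + 0))/(2*(√(-2 + 0)))) - 1/(-1274493) = (620 + 7*(-1/23))*((13 + √(-2))/(2*(√(-2)))) - 1*(-1/1274493) = (620 - 7/23)*((13 + I*√2)/(2*((I*√2)))) + 1/1274493 = 14253*((-I*√2/2)*(13 + I*√2)/2)/23 + 1/1274493 = 14253*(-I*√2*(13 + I*√2)/4)/23 + 1/1274493 = -14253*I*√2*(13 + I*√2)/92 + 1/1274493 = 1/1274493 - 14253*I*√2*(13 + I*√2)/92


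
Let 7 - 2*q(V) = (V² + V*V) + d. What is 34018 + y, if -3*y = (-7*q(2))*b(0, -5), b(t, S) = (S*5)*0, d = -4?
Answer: 34018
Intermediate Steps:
q(V) = 11/2 - V² (q(V) = 7/2 - ((V² + V*V) - 4)/2 = 7/2 - ((V² + V²) - 4)/2 = 7/2 - (2*V² - 4)/2 = 7/2 - (-4 + 2*V²)/2 = 7/2 + (2 - V²) = 11/2 - V²)
b(t, S) = 0 (b(t, S) = (5*S)*0 = 0)
y = 0 (y = -(-7*(11/2 - 1*2²))*0/3 = -(-7*(11/2 - 1*4))*0/3 = -(-7*(11/2 - 4))*0/3 = -(-7*3/2)*0/3 = -(-7)*0/2 = -⅓*0 = 0)
34018 + y = 34018 + 0 = 34018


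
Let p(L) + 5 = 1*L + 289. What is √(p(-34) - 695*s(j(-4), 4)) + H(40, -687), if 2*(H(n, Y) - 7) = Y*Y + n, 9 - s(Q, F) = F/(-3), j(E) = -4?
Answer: 472023/2 + I*√62385/3 ≈ 2.3601e+5 + 83.257*I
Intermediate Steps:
s(Q, F) = 9 + F/3 (s(Q, F) = 9 - F/(-3) = 9 - F*(-1)/3 = 9 - (-1)*F/3 = 9 + F/3)
p(L) = 284 + L (p(L) = -5 + (1*L + 289) = -5 + (L + 289) = -5 + (289 + L) = 284 + L)
H(n, Y) = 7 + n/2 + Y²/2 (H(n, Y) = 7 + (Y*Y + n)/2 = 7 + (Y² + n)/2 = 7 + (n + Y²)/2 = 7 + (n/2 + Y²/2) = 7 + n/2 + Y²/2)
√(p(-34) - 695*s(j(-4), 4)) + H(40, -687) = √((284 - 34) - 695*(9 + (⅓)*4)) + (7 + (½)*40 + (½)*(-687)²) = √(250 - 695*(9 + 4/3)) + (7 + 20 + (½)*471969) = √(250 - 695*31/3) + (7 + 20 + 471969/2) = √(250 - 21545/3) + 472023/2 = √(-20795/3) + 472023/2 = I*√62385/3 + 472023/2 = 472023/2 + I*√62385/3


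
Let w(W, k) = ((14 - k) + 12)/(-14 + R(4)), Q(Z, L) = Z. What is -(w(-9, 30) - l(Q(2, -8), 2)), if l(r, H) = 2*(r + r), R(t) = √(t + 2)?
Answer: 732/95 - 2*√6/95 ≈ 7.6537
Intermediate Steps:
R(t) = √(2 + t)
l(r, H) = 4*r (l(r, H) = 2*(2*r) = 4*r)
w(W, k) = (26 - k)/(-14 + √6) (w(W, k) = ((14 - k) + 12)/(-14 + √(2 + 4)) = (26 - k)/(-14 + √6))
-(w(-9, 30) - l(Q(2, -8), 2)) = -((-26 + 30)/(14 - √6) - 4*2) = -(4/(14 - √6) - 1*8) = -(4/(14 - √6) - 8) = -(-8 + 4/(14 - √6)) = 8 - 4/(14 - √6)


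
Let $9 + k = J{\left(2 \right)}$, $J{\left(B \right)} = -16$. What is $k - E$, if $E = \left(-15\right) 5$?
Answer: $50$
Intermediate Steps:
$E = -75$
$k = -25$ ($k = -9 - 16 = -25$)
$k - E = -25 - -75 = -25 + 75 = 50$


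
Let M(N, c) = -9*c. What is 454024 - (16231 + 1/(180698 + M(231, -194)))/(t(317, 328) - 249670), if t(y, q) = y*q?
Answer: 12068413150899829/26580996136 ≈ 4.5402e+5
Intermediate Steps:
t(y, q) = q*y
454024 - (16231 + 1/(180698 + M(231, -194)))/(t(317, 328) - 249670) = 454024 - (16231 + 1/(180698 - 9*(-194)))/(328*317 - 249670) = 454024 - (16231 + 1/(180698 + 1746))/(103976 - 249670) = 454024 - (16231 + 1/182444)/(-145694) = 454024 - (16231 + 1/182444)*(-1)/145694 = 454024 - 2961248565*(-1)/(182444*145694) = 454024 - 1*(-2961248565/26580996136) = 454024 + 2961248565/26580996136 = 12068413150899829/26580996136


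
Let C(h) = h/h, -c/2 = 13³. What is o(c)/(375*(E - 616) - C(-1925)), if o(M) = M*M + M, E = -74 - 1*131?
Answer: -9651421/153938 ≈ -62.697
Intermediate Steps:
E = -205 (E = -74 - 131 = -205)
c = -4394 (c = -2*13³ = -2*2197 = -4394)
C(h) = 1
o(M) = M + M² (o(M) = M² + M = M + M²)
o(c)/(375*(E - 616) - C(-1925)) = (-4394*(1 - 4394))/(375*(-205 - 616) - 1*1) = (-4394*(-4393))/(375*(-821) - 1) = 19302842/(-307875 - 1) = 19302842/(-307876) = 19302842*(-1/307876) = -9651421/153938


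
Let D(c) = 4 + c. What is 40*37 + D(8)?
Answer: 1492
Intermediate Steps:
40*37 + D(8) = 40*37 + (4 + 8) = 1480 + 12 = 1492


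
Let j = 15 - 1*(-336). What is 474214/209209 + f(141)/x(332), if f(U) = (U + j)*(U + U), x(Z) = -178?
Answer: -1113157054/1432277 ≈ -777.19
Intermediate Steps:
j = 351 (j = 15 + 336 = 351)
f(U) = 2*U*(351 + U) (f(U) = (U + 351)*(U + U) = (351 + U)*(2*U) = 2*U*(351 + U))
474214/209209 + f(141)/x(332) = 474214/209209 + (2*141*(351 + 141))/(-178) = 474214*(1/209209) + (2*141*492)*(-1/178) = 36478/16093 + 138744*(-1/178) = 36478/16093 - 69372/89 = -1113157054/1432277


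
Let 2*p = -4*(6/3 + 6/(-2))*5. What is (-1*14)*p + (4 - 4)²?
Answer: -140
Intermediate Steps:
p = 10 (p = (-4*(6/3 + 6/(-2))*5)/2 = (-4*(6*(⅓) + 6*(-½))*5)/2 = (-4*(2 - 3)*5)/2 = (-4*(-1)*5)/2 = (4*5)/2 = (½)*20 = 10)
(-1*14)*p + (4 - 4)² = -1*14*10 + (4 - 4)² = -14*10 + 0² = -140 + 0 = -140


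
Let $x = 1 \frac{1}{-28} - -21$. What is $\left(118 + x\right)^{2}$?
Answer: $\frac{15139881}{784} \approx 19311.0$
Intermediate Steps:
$x = \frac{587}{28}$ ($x = 1 \left(- \frac{1}{28}\right) + 21 = - \frac{1}{28} + 21 = \frac{587}{28} \approx 20.964$)
$\left(118 + x\right)^{2} = \left(118 + \frac{587}{28}\right)^{2} = \left(\frac{3891}{28}\right)^{2} = \frac{15139881}{784}$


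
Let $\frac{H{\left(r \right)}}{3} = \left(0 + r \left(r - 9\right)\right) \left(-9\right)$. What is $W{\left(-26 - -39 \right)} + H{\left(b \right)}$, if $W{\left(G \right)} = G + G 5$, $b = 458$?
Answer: $-5552256$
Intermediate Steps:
$H{\left(r \right)} = - 27 r \left(-9 + r\right)$ ($H{\left(r \right)} = 3 \left(0 + r \left(r - 9\right)\right) \left(-9\right) = 3 \left(0 + r \left(-9 + r\right)\right) \left(-9\right) = 3 r \left(-9 + r\right) \left(-9\right) = 3 \left(- 9 r \left(-9 + r\right)\right) = - 27 r \left(-9 + r\right)$)
$W{\left(G \right)} = 6 G$ ($W{\left(G \right)} = G + 5 G = 6 G$)
$W{\left(-26 - -39 \right)} + H{\left(b \right)} = 6 \left(-26 - -39\right) + 27 \cdot 458 \left(9 - 458\right) = 6 \left(-26 + 39\right) + 27 \cdot 458 \left(9 - 458\right) = 6 \cdot 13 + 27 \cdot 458 \left(-449\right) = 78 - 5552334 = -5552256$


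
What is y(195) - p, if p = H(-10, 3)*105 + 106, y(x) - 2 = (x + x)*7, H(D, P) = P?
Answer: 2311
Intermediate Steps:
y(x) = 2 + 14*x (y(x) = 2 + (x + x)*7 = 2 + (2*x)*7 = 2 + 14*x)
p = 421 (p = 3*105 + 106 = 315 + 106 = 421)
y(195) - p = (2 + 14*195) - 1*421 = (2 + 2730) - 421 = 2732 - 421 = 2311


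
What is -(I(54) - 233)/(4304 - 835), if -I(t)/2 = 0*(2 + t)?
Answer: 233/3469 ≈ 0.067166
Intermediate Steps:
I(t) = 0 (I(t) = -0*(2 + t) = -2*0 = 0)
-(I(54) - 233)/(4304 - 835) = -(0 - 233)/(4304 - 835) = -(-233)/3469 = -1*(-233/3469) = 233/3469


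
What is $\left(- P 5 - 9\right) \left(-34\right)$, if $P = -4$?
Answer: $-374$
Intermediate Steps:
$\left(- P 5 - 9\right) \left(-34\right) = \left(\left(-1\right) \left(-4\right) 5 - 9\right) \left(-34\right) = \left(4 \cdot 5 - 9\right) \left(-34\right) = \left(20 - 9\right) \left(-34\right) = 11 \left(-34\right) = -374$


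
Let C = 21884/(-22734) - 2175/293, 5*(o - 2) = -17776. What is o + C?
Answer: -59309859901/16652655 ≈ -3561.6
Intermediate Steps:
o = -17766/5 (o = 2 + (⅕)*(-17776) = 2 - 17776/5 = -17766/5 ≈ -3553.2)
C = -27929231/3330531 (C = 21884*(-1/22734) - 2175*1/293 = -10942/11367 - 2175/293 = -27929231/3330531 ≈ -8.3858)
o + C = -17766/5 - 27929231/3330531 = -59309859901/16652655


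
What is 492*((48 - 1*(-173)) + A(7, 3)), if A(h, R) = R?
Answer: 110208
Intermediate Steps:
492*((48 - 1*(-173)) + A(7, 3)) = 492*((48 - 1*(-173)) + 3) = 492*((48 + 173) + 3) = 492*(221 + 3) = 492*224 = 110208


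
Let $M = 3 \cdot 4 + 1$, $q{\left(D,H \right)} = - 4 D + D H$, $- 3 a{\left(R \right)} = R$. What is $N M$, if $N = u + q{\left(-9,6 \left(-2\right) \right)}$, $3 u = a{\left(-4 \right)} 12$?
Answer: $\frac{5824}{3} \approx 1941.3$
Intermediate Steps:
$a{\left(R \right)} = - \frac{R}{3}$
$u = \frac{16}{3}$ ($u = \frac{\left(- \frac{1}{3}\right) \left(-4\right) 12}{3} = \frac{\frac{4}{3} \cdot 12}{3} = \frac{1}{3} \cdot 16 = \frac{16}{3} \approx 5.3333$)
$M = 13$ ($M = 12 + 1 = 13$)
$N = \frac{448}{3}$ ($N = \frac{16}{3} - 9 \left(-4 + 6 \left(-2\right)\right) = \frac{16}{3} - 9 \left(-4 - 12\right) = \frac{16}{3} - -144 = \frac{16}{3} + 144 = \frac{448}{3} \approx 149.33$)
$N M = \frac{448}{3} \cdot 13 = \frac{5824}{3}$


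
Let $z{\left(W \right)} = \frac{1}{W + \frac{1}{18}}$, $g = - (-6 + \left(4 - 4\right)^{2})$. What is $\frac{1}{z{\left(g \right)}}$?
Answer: $\frac{109}{18} \approx 6.0556$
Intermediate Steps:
$g = 6$ ($g = - (-6 + 0^{2}) = - (-6 + 0) = \left(-1\right) \left(-6\right) = 6$)
$z{\left(W \right)} = \frac{1}{\frac{1}{18} + W}$ ($z{\left(W \right)} = \frac{1}{W + \frac{1}{18}} = \frac{1}{\frac{1}{18} + W}$)
$\frac{1}{z{\left(g \right)}} = \frac{1}{18 \frac{1}{1 + 18 \cdot 6}} = \frac{1}{18 \frac{1}{1 + 108}} = \frac{1}{18 \cdot \frac{1}{109}} = \frac{1}{\frac{18}{109}} = \frac{109}{18}$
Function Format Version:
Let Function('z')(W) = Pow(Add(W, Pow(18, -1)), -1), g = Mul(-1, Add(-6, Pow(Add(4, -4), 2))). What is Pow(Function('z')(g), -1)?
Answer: Rational(109, 18) ≈ 6.0556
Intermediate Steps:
g = 6 (g = Mul(-1, Add(-6, Pow(0, 2))) = Mul(-1, Add(-6, 0)) = Mul(-1, -6) = 6)
Function('z')(W) = Pow(Add(Rational(1, 18), W), -1) (Function('z')(W) = Pow(Add(W, Rational(1, 18)), -1) = Pow(Add(Rational(1, 18), W), -1))
Pow(Function('z')(g), -1) = Pow(Mul(18, Pow(Add(1, Mul(18, 6)), -1)), -1) = Pow(Mul(18, Pow(Add(1, 108), -1)), -1) = Pow(Mul(18, Pow(109, -1)), -1) = Pow(Mul(18, Rational(1, 109)), -1) = Pow(Rational(18, 109), -1) = Rational(109, 18)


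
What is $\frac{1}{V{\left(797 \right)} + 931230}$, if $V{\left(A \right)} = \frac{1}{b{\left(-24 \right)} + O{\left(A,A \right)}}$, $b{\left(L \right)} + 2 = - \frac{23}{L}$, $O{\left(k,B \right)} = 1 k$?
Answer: $\frac{19103}{17789286714} \approx 1.0738 \cdot 10^{-6}$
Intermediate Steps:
$O{\left(k,B \right)} = k$
$b{\left(L \right)} = -2 - \frac{23}{L}$
$V{\left(A \right)} = \frac{1}{- \frac{25}{24} + A}$ ($V{\left(A \right)} = \frac{1}{\left(-2 - \frac{23}{-24}\right) + A} = \frac{1}{\left(-2 - - \frac{23}{24}\right) + A} = \frac{1}{\left(-2 + \frac{23}{24}\right) + A} = \frac{1}{- \frac{25}{24} + A}$)
$\frac{1}{V{\left(797 \right)} + 931230} = \frac{1}{\frac{24}{-25 + 24 \cdot 797} + 931230} = \frac{1}{\frac{24}{-25 + 19128} + 931230} = \frac{1}{\frac{24}{19103} + 931230} = \frac{1}{\frac{17789286714}{19103}} = \frac{19103}{17789286714}$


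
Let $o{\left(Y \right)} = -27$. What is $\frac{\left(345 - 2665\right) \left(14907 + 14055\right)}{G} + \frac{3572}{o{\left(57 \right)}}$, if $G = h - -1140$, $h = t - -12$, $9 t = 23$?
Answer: $- \frac{16364733772}{280557} \approx -58329.0$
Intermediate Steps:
$t = \frac{23}{9}$ ($t = \frac{1}{9} \cdot 23 = \frac{23}{9} \approx 2.5556$)
$h = \frac{131}{9}$ ($h = \frac{23}{9} - -12 = \frac{23}{9} + 12 = \frac{131}{9} \approx 14.556$)
$G = \frac{10391}{9}$ ($G = \frac{131}{9} - -1140 = \frac{131}{9} + 1140 = \frac{10391}{9} \approx 1154.6$)
$\frac{\left(345 - 2665\right) \left(14907 + 14055\right)}{G} + \frac{3572}{o{\left(57 \right)}} = \frac{\left(345 - 2665\right) \left(14907 + 14055\right)}{\frac{10391}{9}} + \frac{3572}{-27} = \left(-2320\right) 28962 \cdot \frac{9}{10391} + 3572 \left(- \frac{1}{27}\right) = \left(-67191840\right) \frac{9}{10391} - \frac{3572}{27} = - \frac{604726560}{10391} - \frac{3572}{27} = - \frac{16364733772}{280557}$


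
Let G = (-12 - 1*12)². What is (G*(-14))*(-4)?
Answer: 32256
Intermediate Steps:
G = 576 (G = (-12 - 12)² = (-24)² = 576)
(G*(-14))*(-4) = (576*(-14))*(-4) = -8064*(-4) = 32256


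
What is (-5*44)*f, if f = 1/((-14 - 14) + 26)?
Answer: 110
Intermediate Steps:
f = -½ (f = 1/(-28 + 26) = 1/(-2) = -½ ≈ -0.50000)
(-5*44)*f = -5*44*(-½) = -220*(-½) = 110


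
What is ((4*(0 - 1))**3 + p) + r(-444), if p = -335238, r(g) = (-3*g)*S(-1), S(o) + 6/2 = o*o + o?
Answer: -339298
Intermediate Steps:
S(o) = -3 + o + o**2 (S(o) = -3 + (o*o + o) = -3 + (o**2 + o) = -3 + (o + o**2) = -3 + o + o**2)
r(g) = 9*g (r(g) = (-3*g)*(-3 - 1 + (-1)**2) = (-3*g)*(-3 - 1 + 1) = -3*g*(-3) = 9*g)
((4*(0 - 1))**3 + p) + r(-444) = ((4*(0 - 1))**3 - 335238) + 9*(-444) = ((4*(-1))**3 - 335238) - 3996 = ((-4)**3 - 335238) - 3996 = (-64 - 335238) - 3996 = -335302 - 3996 = -339298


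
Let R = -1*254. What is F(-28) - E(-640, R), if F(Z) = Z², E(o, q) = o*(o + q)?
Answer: -571376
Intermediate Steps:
R = -254
F(-28) - E(-640, R) = (-28)² - (-640)*(-640 - 254) = 784 - (-640)*(-894) = 784 - 1*572160 = 784 - 572160 = -571376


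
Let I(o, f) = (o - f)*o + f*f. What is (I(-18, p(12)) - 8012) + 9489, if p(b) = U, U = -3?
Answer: 1756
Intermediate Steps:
p(b) = -3
I(o, f) = f² + o*(o - f) (I(o, f) = o*(o - f) + f² = f² + o*(o - f))
(I(-18, p(12)) - 8012) + 9489 = (((-3)² + (-18)² - 1*(-3)*(-18)) - 8012) + 9489 = ((9 + 324 - 54) - 8012) + 9489 = (279 - 8012) + 9489 = -7733 + 9489 = 1756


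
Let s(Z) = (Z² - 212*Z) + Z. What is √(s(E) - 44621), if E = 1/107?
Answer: I*√510888405/107 ≈ 211.24*I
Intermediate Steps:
E = 1/107 ≈ 0.0093458
s(Z) = Z² - 211*Z
√(s(E) - 44621) = √((-211 + 1/107)/107 - 44621) = √((1/107)*(-22576/107) - 44621) = √(-22576/11449 - 44621) = √(-510888405/11449) = I*√510888405/107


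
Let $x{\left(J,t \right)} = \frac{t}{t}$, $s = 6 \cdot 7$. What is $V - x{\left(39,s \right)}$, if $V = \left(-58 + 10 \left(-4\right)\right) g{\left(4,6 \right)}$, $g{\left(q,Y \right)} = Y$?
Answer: $-589$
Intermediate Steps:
$s = 42$
$x{\left(J,t \right)} = 1$
$V = -588$ ($V = \left(-58 + 10 \left(-4\right)\right) 6 = \left(-58 - 40\right) 6 = \left(-98\right) 6 = -588$)
$V - x{\left(39,s \right)} = -588 - 1 = -589$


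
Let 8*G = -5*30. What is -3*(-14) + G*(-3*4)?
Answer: 267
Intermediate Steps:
G = -75/4 (G = (-5*30)/8 = (1/8)*(-150) = -75/4 ≈ -18.750)
-3*(-14) + G*(-3*4) = -3*(-14) - (-225)*4/4 = 42 - 75/4*(-12) = 42 + 225 = 267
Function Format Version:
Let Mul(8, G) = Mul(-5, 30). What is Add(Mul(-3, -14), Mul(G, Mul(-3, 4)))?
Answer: 267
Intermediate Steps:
G = Rational(-75, 4) (G = Mul(Rational(1, 8), Mul(-5, 30)) = Mul(Rational(1, 8), -150) = Rational(-75, 4) ≈ -18.750)
Add(Mul(-3, -14), Mul(G, Mul(-3, 4))) = Add(Mul(-3, -14), Mul(Rational(-75, 4), Mul(-3, 4))) = Add(42, Mul(Rational(-75, 4), -12)) = Add(42, 225) = 267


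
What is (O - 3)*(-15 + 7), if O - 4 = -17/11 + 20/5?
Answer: -304/11 ≈ -27.636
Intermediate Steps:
O = 71/11 (O = 4 + (-17/11 + 20/5) = 4 + (-17*1/11 + 20*(⅕)) = 4 + (-17/11 + 4) = 4 + 27/11 = 71/11 ≈ 6.4545)
(O - 3)*(-15 + 7) = (71/11 - 3)*(-15 + 7) = (38/11)*(-8) = -304/11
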